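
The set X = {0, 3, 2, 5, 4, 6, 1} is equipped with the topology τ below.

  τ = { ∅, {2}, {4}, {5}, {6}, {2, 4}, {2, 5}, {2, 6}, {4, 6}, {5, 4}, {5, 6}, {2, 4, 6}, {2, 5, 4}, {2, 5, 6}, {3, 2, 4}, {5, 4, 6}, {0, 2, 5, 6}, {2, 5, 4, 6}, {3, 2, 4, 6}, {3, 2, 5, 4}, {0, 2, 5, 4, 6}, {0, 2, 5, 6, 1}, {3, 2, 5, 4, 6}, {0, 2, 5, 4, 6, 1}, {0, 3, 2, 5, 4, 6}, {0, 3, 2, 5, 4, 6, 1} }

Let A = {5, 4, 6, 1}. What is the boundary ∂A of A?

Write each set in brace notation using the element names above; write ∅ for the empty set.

{0, 3, 1}

interior: largest open inside A is {5, 4, 6} (from ∅, {6}, {4}, {5}, {5, 6}, {5, 4}, {4, 6}, {5, 4, 6})
cl via duality: int({0, 3, 2}) = {2}, so X∖{2} = {0, 3, 5, 4, 6, 1}
cl∖int = {0, 3, 1}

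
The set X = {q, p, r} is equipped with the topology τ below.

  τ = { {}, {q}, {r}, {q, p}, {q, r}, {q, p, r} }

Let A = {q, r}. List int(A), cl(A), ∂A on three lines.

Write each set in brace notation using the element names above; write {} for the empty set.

int(A) = {q, r}
cl(A)  = {q, p, r}
∂A     = {p}

opens ⊆ A: {}, {q}, {r}, {q, r}; union → int = {q, r}
complement {p}; its interior {}; cl(A) = X∖{} = {q, p, r}
boundary = {q, p, r} ∖ {q, r} = {p}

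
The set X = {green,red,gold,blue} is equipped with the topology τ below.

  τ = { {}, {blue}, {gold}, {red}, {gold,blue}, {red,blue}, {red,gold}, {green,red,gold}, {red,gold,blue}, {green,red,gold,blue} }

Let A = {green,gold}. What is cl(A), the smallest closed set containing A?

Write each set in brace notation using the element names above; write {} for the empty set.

{green,gold}

X∖A={red,blue}, int(X∖A)={red,blue}, hence cl(A)={green,gold}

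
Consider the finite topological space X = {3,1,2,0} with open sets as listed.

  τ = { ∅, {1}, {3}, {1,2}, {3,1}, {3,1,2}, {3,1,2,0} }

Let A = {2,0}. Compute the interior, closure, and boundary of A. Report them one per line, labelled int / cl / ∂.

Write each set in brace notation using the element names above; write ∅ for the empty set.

int(A) = ∅
cl(A)  = {2,0}
∂A     = {2,0}

open subsets of A: ∅; so int(A) = ∅
closure: X∖int(X∖A) = X∖{3,1} = {2,0}
∂A = {2,0} minus ∅ = {2,0}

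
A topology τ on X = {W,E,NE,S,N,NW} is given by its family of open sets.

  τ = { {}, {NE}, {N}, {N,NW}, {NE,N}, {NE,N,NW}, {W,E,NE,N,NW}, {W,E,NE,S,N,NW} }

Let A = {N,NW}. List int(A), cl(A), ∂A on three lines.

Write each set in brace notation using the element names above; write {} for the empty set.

opens ⊆ A: {}, {N}, {N,NW}; union → int = {N,NW}
complement {W,E,NE,S}; its interior {NE}; cl(A) = X∖{NE} = {W,E,S,N,NW}
boundary = {W,E,S,N,NW} ∖ {N,NW} = {W,E,S}

int(A) = {N,NW}
cl(A)  = {W,E,S,N,NW}
∂A     = {W,E,S}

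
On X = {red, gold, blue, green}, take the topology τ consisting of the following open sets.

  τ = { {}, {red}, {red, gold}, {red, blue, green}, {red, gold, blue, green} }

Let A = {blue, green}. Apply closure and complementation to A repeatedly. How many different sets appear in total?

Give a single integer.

4

complement {red, gold}; its interior {red, gold}; cl(A) = X∖{red, gold} = {blue, green}
With k = closure, c = complement:
  1. A     = {blue, green}
  2. cA    = {red, gold}
  3. kcA   = {red, gold, blue, green}
  4. ckcA  = {}
k, c of each give nothing new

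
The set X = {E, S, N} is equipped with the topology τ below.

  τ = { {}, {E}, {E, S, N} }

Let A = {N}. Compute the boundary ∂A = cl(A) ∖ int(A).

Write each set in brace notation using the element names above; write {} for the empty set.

{S, N}

open subsets of A: {}; so int(A) = {}
closure: X∖int(X∖A) = X∖{E} = {S, N}
∂A = {S, N} minus {} = {S, N}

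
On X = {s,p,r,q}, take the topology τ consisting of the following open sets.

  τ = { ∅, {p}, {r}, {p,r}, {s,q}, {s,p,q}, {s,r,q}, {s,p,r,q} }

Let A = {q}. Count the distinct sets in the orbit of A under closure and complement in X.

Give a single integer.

6

cl via duality: int({s,p,r}) = {p,r}, so X∖{p,r} = {s,q}
Write k for closure, c for complement:
  1. A     = {q}
  2. kA    = {s,q}
  3. cA    = {s,p,r}
  4. ckA   = {p,r}
  5. kcA   = {s,p,r,q}
  6. ckcA  = ∅
applying k or c yields no new set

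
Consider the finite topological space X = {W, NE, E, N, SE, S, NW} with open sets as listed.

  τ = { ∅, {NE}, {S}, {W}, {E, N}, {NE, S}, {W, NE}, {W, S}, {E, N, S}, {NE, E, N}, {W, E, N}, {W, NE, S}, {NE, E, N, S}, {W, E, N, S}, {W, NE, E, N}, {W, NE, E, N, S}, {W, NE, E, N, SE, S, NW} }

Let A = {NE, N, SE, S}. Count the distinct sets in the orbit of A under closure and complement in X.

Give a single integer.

10

X∖A={W, E, NW}, int(X∖A)={W}, hence cl(A)={NE, E, N, SE, S, NW}
Orbit (k=closure, c=complement):
  1. A     = {NE, N, SE, S}
  2. kA    = {NE, E, N, SE, S, NW}
  3. cA    = {W, E, NW}
  4. ckA   = {W}
  5. kcA   = {W, E, N, SE, NW}
  6. kckA  = {W, SE, NW}
  7. ckcA  = {NE, S}
  8. ckckA = {NE, E, N, S}
  9. kckcA = {NE, SE, S, NW}
  10. ckckcA = {W, E, N}
(closed under both — stop)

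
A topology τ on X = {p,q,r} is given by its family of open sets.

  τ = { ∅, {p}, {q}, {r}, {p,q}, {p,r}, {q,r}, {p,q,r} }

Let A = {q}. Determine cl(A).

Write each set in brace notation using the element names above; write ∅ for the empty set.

complement {p,r}; its interior {p,r}; cl(A) = X∖{p,r} = {q}

{q}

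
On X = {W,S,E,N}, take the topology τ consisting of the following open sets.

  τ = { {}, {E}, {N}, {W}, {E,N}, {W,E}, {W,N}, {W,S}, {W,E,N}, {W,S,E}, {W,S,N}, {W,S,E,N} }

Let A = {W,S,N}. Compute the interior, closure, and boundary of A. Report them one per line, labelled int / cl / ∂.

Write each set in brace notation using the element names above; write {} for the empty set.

opens ⊆ A: {}, {N}, {W}, {W,N}, {W,S}, {W,S,N}; union → int = {W,S,N}
complement {E}; its interior {E}; cl(A) = X∖{E} = {W,S,N}
boundary = {W,S,N} ∖ {W,S,N} = {}

int(A) = {W,S,N}
cl(A)  = {W,S,N}
∂A     = {}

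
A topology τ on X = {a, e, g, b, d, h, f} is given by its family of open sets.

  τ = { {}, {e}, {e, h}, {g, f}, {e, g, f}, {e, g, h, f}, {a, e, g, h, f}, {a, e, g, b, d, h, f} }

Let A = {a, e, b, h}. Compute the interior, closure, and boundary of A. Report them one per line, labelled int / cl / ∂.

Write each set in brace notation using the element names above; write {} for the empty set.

opens ⊆ A: {}, {e}, {e, h}; union → int = {e, h}
complement {g, d, f}; its interior {g, f}; cl(A) = X∖{g, f} = {a, e, b, d, h}
boundary = {a, e, b, d, h} ∖ {e, h} = {a, b, d}

int(A) = {e, h}
cl(A)  = {a, e, b, d, h}
∂A     = {a, b, d}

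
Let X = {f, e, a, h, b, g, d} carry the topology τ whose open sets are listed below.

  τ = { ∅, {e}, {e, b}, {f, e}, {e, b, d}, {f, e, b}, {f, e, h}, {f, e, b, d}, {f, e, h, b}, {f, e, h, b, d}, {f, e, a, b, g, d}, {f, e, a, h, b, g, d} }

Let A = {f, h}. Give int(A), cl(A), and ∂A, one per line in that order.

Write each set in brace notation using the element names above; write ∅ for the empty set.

U open, U⊆A: ∅. int(A) = ⋃ = ∅
X∖A={e, a, b, g, d}, int(X∖A)={e, b, d}, hence cl(A)={f, a, h, g}
∂A: remove int from cl → {f, a, h, g}

int(A) = ∅
cl(A)  = {f, a, h, g}
∂A     = {f, a, h, g}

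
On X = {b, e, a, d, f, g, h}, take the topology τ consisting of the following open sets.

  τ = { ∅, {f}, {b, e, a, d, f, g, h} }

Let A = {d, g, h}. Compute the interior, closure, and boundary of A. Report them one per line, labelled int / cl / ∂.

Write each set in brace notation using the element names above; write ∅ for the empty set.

int(A) = ∅
cl(A)  = {b, e, a, d, g, h}
∂A     = {b, e, a, d, g, h}

opens ⊆ A: ∅; union → int = ∅
complement {b, e, a, f}; its interior {f}; cl(A) = X∖{f} = {b, e, a, d, g, h}
boundary = {b, e, a, d, g, h} ∖ ∅ = {b, e, a, d, g, h}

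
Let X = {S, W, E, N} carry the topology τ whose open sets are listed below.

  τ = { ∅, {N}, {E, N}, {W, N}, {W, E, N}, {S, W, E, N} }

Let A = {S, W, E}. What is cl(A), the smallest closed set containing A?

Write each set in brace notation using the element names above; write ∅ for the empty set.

{S, W, E}

cl via duality: int({N}) = {N}, so X∖{N} = {S, W, E}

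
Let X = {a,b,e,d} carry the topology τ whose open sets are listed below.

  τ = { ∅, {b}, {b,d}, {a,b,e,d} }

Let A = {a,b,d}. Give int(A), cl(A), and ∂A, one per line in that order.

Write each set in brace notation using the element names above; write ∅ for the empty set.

int(A) = {b,d}
cl(A)  = {a,b,e,d}
∂A     = {a,e}

opens ⊆ A: ∅, {b}, {b,d}; union → int = {b,d}
complement {e}; its interior ∅; cl(A) = X∖∅ = {a,b,e,d}
boundary = {a,b,e,d} ∖ {b,d} = {a,e}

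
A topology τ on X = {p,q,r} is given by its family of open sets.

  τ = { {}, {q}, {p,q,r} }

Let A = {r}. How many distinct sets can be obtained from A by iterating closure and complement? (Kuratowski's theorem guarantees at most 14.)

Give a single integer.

complement {p,q}; its interior {q}; cl(A) = X∖{q} = {p,r}
With k = closure, c = complement:
  1. A     = {r}
  2. kA    = {p,r}
  3. cA    = {p,q}
  4. ckA   = {q}
  5. kcA   = {p,q,r}
  6. ckcA  = {}
k, c of each give nothing new

6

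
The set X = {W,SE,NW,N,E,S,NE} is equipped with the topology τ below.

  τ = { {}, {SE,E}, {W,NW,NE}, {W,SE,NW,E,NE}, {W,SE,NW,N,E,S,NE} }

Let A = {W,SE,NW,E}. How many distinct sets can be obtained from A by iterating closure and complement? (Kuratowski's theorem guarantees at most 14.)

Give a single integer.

complement {N,S,NE}; its interior {}; cl(A) = X∖{} = {W,SE,NW,N,E,S,NE}
With k = closure, c = complement:
  1. A     = {W,SE,NW,E}
  2. kA    = {W,SE,NW,N,E,S,NE}
  3. cA    = {N,S,NE}
  4. ckA   = {}
  5. kcA   = {W,NW,N,S,NE}
  6. ckcA  = {SE,E}
  7. kckcA = {SE,N,E,S}
  8. ckckcA = {W,NW,NE}
k, c of each give nothing new

8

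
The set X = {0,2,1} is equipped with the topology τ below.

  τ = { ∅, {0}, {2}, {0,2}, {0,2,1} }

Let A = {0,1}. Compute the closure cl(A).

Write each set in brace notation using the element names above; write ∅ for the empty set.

{0,1}

complement {2}; its interior {2}; cl(A) = X∖{2} = {0,1}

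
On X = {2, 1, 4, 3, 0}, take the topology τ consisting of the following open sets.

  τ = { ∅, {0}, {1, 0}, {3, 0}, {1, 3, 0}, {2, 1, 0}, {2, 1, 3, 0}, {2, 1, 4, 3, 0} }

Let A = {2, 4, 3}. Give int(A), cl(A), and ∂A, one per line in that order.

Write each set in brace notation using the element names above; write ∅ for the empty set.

int(A) = ∅
cl(A)  = {2, 4, 3}
∂A     = {2, 4, 3}

interior: largest open inside A is ∅ (from ∅)
cl via duality: int({1, 0}) = {1, 0}, so X∖{1, 0} = {2, 4, 3}
cl∖int = {2, 4, 3}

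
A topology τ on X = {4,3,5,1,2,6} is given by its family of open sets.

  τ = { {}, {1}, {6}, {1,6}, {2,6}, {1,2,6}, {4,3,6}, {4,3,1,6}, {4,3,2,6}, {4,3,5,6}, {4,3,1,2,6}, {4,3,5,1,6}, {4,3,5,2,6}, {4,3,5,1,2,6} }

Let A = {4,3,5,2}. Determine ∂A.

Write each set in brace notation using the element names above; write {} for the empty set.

{4,3,5,2}

opens ⊆ A: {}; union → int = {}
complement {1,6}; its interior {1,6}; cl(A) = X∖{1,6} = {4,3,5,2}
boundary = {4,3,5,2} ∖ {} = {4,3,5,2}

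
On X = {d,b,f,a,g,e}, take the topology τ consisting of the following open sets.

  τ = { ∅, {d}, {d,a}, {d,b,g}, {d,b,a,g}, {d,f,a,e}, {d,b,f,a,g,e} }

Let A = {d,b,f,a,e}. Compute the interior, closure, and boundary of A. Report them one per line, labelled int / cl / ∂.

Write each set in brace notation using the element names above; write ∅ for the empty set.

interior: largest open inside A is {d,f,a,e} (from ∅, {d}, {d,a}, {d,f,a,e})
cl via duality: int({g}) = ∅, so X∖∅ = {d,b,f,a,g,e}
cl∖int = {b,g}

int(A) = {d,f,a,e}
cl(A)  = {d,b,f,a,g,e}
∂A     = {b,g}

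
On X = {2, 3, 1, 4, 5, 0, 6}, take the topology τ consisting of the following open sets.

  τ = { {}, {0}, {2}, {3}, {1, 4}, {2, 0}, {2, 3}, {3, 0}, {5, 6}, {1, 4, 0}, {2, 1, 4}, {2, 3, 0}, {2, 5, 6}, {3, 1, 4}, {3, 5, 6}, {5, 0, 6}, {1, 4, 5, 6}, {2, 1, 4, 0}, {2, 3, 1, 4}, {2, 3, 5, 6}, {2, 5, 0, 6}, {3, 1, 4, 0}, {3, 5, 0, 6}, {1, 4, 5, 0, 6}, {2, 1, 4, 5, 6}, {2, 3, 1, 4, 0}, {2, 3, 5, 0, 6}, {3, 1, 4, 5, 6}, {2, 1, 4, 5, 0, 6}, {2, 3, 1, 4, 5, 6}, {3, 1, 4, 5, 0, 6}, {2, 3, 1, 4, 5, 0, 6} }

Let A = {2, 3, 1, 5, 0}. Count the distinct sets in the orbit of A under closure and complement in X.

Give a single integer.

6

cl via duality: int({4, 6}) = {}, so X∖{} = {2, 3, 1, 4, 5, 0, 6}
Write k for closure, c for complement:
  1. A     = {2, 3, 1, 5, 0}
  2. kA    = {2, 3, 1, 4, 5, 0, 6}
  3. cA    = {4, 6}
  4. ckA   = {}
  5. kcA   = {1, 4, 5, 6}
  6. ckcA  = {2, 3, 0}
applying k or c yields no new set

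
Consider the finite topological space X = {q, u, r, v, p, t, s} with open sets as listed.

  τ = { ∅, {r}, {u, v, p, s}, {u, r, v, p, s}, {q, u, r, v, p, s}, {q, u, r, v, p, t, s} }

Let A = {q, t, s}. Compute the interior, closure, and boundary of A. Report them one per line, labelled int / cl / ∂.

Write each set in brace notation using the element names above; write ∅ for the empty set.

U open, U⊆A: ∅. int(A) = ⋃ = ∅
X∖A={u, r, v, p}, int(X∖A)={r}, hence cl(A)={q, u, v, p, t, s}
∂A: remove int from cl → {q, u, v, p, t, s}

int(A) = ∅
cl(A)  = {q, u, v, p, t, s}
∂A     = {q, u, v, p, t, s}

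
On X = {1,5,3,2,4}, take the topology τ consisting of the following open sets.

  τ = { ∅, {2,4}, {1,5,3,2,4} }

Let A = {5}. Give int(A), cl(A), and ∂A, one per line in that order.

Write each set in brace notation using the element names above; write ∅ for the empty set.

int(A) = ∅
cl(A)  = {1,5,3}
∂A     = {1,5,3}

opens ⊆ A: ∅; union → int = ∅
complement {1,3,2,4}; its interior {2,4}; cl(A) = X∖{2,4} = {1,5,3}
boundary = {1,5,3} ∖ ∅ = {1,5,3}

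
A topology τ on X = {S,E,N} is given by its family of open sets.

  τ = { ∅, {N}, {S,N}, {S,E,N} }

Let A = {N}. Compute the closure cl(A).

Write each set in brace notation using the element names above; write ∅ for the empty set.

{S,E,N}

cl via duality: int({S,E}) = ∅, so X∖∅ = {S,E,N}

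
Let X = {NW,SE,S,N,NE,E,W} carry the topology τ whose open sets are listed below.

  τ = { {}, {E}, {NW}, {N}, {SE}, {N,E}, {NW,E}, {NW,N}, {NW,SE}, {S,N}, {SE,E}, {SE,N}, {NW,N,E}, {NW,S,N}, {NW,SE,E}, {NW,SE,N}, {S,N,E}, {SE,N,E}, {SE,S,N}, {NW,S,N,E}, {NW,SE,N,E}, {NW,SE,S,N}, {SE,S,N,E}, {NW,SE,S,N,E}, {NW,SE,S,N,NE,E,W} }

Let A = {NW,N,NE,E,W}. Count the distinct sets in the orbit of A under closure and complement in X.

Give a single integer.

8

closure: X∖int(X∖A) = X∖{SE} = {NW,S,N,NE,E,W}
Let k=closure and c=complement:
  1. A     = {NW,N,NE,E,W}
  2. kA    = {NW,S,N,NE,E,W}
  3. cA    = {SE,S}
  4. ckA   = {SE}
  5. kcA   = {SE,S,NE,W}
  6. kckA  = {SE,NE,W}
  7. ckcA  = {NW,N,E}
  8. ckckA = {NW,S,N,E}
— saturated at 8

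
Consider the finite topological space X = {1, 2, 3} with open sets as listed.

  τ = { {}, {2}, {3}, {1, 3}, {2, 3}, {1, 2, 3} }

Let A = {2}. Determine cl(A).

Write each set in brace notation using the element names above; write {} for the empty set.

X∖A={1, 3}, int(X∖A)={1, 3}, hence cl(A)={2}

{2}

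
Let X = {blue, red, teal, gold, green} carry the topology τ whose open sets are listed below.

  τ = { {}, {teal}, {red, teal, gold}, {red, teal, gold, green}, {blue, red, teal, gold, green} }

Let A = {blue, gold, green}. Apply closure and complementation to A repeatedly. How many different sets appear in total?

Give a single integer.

X∖A={red, teal}, int(X∖A)={teal}, hence cl(A)={blue, red, gold, green}
Orbit (k=closure, c=complement):
  1. A     = {blue, gold, green}
  2. kA    = {blue, red, gold, green}
  3. cA    = {red, teal}
  4. ckA   = {teal}
  5. kcA   = {blue, red, teal, gold, green}
  6. ckcA  = {}
(closed under both — stop)

6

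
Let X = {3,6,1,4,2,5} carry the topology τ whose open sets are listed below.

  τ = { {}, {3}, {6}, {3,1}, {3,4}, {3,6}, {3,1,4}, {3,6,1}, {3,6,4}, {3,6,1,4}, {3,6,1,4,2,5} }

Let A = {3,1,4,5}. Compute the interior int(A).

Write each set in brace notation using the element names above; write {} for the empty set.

U open, U⊆A: {}, {3}, {3,4}, {3,1}, {3,1,4}. int(A) = ⋃ = {3,1,4}

{3,1,4}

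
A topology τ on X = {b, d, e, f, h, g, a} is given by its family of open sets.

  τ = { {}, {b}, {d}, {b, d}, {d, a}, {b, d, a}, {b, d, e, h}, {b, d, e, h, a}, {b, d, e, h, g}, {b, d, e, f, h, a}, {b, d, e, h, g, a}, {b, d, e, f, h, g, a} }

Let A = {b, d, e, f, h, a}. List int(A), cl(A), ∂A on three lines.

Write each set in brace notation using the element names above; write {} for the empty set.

int(A) = {b, d, e, f, h, a}
cl(A)  = {b, d, e, f, h, g, a}
∂A     = {g}

open subsets of A: {}, {b}, {d}, {d, a}, {b, d}, {b, d, a}, {b, d, e, h}, {b, d, e, h, a}, {b, d, e, f, h, a}; so int(A) = {b, d, e, f, h, a}
closure: X∖int(X∖A) = X∖{} = {b, d, e, f, h, g, a}
∂A = {b, d, e, f, h, g, a} minus {b, d, e, f, h, a} = {g}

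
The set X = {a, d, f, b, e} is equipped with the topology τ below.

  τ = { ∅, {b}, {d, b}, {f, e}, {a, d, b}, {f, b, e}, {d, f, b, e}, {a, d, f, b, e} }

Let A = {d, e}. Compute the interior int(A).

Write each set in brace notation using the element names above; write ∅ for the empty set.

interior: largest open inside A is ∅ (from ∅)

∅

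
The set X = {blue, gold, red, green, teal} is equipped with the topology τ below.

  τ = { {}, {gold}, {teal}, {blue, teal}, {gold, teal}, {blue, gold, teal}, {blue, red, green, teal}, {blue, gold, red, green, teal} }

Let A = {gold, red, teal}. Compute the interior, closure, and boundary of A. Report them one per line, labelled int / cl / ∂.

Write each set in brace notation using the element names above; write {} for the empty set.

open subsets of A: {}, {gold}, {teal}, {gold, teal}; so int(A) = {gold, teal}
closure: X∖int(X∖A) = X∖{} = {blue, gold, red, green, teal}
∂A = {blue, gold, red, green, teal} minus {gold, teal} = {blue, red, green}

int(A) = {gold, teal}
cl(A)  = {blue, gold, red, green, teal}
∂A     = {blue, red, green}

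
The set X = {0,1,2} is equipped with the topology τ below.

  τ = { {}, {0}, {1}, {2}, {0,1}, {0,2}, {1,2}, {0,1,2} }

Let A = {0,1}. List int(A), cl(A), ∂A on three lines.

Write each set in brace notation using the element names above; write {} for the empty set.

opens ⊆ A: {}, {0}, {1}, {0,1}; union → int = {0,1}
complement {2}; its interior {2}; cl(A) = X∖{2} = {0,1}
boundary = {0,1} ∖ {0,1} = {}

int(A) = {0,1}
cl(A)  = {0,1}
∂A     = {}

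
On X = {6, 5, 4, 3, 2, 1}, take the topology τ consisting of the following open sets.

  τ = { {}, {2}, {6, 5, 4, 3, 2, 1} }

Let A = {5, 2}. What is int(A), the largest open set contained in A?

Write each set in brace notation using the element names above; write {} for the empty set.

{2}

opens ⊆ A: {}, {2}; union → int = {2}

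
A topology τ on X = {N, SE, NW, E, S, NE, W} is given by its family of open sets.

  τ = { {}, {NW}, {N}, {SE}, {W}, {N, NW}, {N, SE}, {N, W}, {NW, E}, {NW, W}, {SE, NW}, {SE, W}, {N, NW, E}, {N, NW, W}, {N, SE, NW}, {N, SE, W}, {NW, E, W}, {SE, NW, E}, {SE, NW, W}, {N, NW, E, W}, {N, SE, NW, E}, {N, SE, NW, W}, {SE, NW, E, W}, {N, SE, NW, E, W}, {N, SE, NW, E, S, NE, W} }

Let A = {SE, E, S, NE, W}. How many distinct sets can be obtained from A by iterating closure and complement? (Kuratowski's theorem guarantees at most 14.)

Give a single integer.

6

cl via duality: int({N, NW}) = {N, NW}, so X∖{N, NW} = {SE, E, S, NE, W}
Write k for closure, c for complement:
  1. A     = {SE, E, S, NE, W}
  2. cA    = {N, NW}
  3. kcA   = {N, NW, E, S, NE}
  4. ckcA  = {SE, W}
  5. kckcA = {SE, S, NE, W}
  6. ckckcA = {N, NW, E}
applying k or c yields no new set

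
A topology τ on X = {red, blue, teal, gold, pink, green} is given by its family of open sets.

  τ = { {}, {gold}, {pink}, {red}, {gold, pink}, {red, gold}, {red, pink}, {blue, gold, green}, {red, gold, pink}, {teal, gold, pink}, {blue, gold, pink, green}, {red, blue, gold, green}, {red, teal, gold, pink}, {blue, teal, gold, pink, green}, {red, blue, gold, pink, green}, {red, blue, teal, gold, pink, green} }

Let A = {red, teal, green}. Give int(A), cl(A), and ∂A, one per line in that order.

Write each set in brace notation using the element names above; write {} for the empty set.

int(A) = {red}
cl(A)  = {red, blue, teal, green}
∂A     = {blue, teal, green}

interior: largest open inside A is {red} (from {}, {red})
cl via duality: int({blue, gold, pink}) = {gold, pink}, so X∖{gold, pink} = {red, blue, teal, green}
cl∖int = {blue, teal, green}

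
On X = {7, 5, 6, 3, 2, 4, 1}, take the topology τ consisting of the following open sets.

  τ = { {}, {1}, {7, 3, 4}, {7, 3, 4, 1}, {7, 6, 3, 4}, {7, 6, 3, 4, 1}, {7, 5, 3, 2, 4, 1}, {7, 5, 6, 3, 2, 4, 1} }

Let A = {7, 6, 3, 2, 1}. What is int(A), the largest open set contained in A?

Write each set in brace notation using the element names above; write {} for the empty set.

{1}

interior: largest open inside A is {1} (from {}, {1})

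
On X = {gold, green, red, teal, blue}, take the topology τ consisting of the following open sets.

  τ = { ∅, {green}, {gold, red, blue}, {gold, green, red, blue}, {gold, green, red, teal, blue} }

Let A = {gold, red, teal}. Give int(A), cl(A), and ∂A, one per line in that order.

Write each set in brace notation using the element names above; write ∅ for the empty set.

int(A) = ∅
cl(A)  = {gold, red, teal, blue}
∂A     = {gold, red, teal, blue}

interior: largest open inside A is ∅ (from ∅)
cl via duality: int({green, blue}) = {green}, so X∖{green} = {gold, red, teal, blue}
cl∖int = {gold, red, teal, blue}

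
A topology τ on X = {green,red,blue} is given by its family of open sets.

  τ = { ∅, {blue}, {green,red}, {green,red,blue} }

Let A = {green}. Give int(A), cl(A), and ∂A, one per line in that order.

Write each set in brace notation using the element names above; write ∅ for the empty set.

int(A) = ∅
cl(A)  = {green,red}
∂A     = {green,red}

interior: largest open inside A is ∅ (from ∅)
cl via duality: int({red,blue}) = {blue}, so X∖{blue} = {green,red}
cl∖int = {green,red}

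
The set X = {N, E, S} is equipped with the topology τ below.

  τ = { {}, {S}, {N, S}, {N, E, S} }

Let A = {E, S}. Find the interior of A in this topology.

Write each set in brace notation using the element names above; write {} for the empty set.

{S}

opens ⊆ A: {}, {S}; union → int = {S}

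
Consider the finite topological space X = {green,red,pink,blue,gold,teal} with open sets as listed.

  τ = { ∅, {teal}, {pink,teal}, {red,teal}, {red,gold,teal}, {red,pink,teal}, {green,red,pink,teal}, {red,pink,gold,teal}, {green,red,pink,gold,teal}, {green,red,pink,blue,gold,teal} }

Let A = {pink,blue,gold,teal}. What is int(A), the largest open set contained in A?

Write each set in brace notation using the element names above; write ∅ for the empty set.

opens ⊆ A: ∅, {teal}, {pink,teal}; union → int = {pink,teal}

{pink,teal}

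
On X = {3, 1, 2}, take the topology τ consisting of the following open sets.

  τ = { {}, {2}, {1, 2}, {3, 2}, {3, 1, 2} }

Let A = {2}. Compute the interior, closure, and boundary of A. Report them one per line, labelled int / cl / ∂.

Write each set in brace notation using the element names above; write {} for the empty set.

U open, U⊆A: {}, {2}. int(A) = ⋃ = {2}
X∖A={3, 1}, int(X∖A)={}, hence cl(A)={3, 1, 2}
∂A: remove int from cl → {3, 1}

int(A) = {2}
cl(A)  = {3, 1, 2}
∂A     = {3, 1}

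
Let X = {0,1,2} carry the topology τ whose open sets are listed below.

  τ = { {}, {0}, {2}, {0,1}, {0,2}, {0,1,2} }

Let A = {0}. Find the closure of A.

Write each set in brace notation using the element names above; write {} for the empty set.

closure: X∖int(X∖A) = X∖{2} = {0,1}

{0,1}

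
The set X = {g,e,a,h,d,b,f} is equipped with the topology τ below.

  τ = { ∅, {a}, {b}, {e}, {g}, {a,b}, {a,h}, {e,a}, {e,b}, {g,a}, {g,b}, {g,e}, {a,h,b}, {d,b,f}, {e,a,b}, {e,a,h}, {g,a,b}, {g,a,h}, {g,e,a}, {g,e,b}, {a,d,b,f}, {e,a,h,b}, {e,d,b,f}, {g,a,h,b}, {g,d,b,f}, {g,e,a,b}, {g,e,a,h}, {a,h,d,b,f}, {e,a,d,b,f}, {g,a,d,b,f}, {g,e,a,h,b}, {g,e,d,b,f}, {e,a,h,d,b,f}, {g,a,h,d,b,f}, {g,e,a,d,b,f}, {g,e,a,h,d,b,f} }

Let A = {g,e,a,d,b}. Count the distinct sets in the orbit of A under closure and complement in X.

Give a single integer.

6

complement {h,f}; its interior ∅; cl(A) = X∖∅ = {g,e,a,h,d,b,f}
With k = closure, c = complement:
  1. A     = {g,e,a,d,b}
  2. kA    = {g,e,a,h,d,b,f}
  3. cA    = {h,f}
  4. ckA   = ∅
  5. kcA   = {h,d,f}
  6. ckcA  = {g,e,a,b}
k, c of each give nothing new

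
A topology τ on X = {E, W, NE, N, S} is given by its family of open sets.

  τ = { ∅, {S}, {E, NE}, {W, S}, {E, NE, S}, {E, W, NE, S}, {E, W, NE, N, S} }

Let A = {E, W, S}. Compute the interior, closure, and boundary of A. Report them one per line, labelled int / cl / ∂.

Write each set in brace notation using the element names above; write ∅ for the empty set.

int(A) = {W, S}
cl(A)  = {E, W, NE, N, S}
∂A     = {E, NE, N}

U open, U⊆A: ∅, {S}, {W, S}. int(A) = ⋃ = {W, S}
X∖A={NE, N}, int(X∖A)=∅, hence cl(A)={E, W, NE, N, S}
∂A: remove int from cl → {E, NE, N}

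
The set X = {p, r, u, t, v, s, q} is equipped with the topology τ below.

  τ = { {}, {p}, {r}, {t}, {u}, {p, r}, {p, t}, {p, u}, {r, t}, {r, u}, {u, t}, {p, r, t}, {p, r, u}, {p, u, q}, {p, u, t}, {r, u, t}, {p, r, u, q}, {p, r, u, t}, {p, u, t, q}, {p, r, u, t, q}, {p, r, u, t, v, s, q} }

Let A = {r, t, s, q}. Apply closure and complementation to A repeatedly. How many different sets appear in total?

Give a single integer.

closure: X∖int(X∖A) = X∖{p, u} = {r, t, v, s, q}
Let k=closure and c=complement:
  1. A     = {r, t, s, q}
  2. kA    = {r, t, v, s, q}
  3. cA    = {p, u, v}
  4. ckA   = {p, u}
  5. kcA   = {p, u, v, s, q}
  6. ckcA  = {r, t}
  7. kckcA = {r, t, v, s}
  8. ckckcA = {p, u, q}
— saturated at 8

8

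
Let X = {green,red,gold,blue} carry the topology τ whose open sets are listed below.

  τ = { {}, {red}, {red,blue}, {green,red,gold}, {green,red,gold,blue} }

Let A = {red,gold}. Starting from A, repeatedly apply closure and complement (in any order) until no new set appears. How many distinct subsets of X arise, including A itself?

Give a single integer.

6

closure: X∖int(X∖A) = X∖{} = {green,red,gold,blue}
Let k=closure and c=complement:
  1. A     = {red,gold}
  2. kA    = {green,red,gold,blue}
  3. cA    = {green,blue}
  4. ckA   = {}
  5. kcA   = {green,gold,blue}
  6. ckcA  = {red}
— saturated at 6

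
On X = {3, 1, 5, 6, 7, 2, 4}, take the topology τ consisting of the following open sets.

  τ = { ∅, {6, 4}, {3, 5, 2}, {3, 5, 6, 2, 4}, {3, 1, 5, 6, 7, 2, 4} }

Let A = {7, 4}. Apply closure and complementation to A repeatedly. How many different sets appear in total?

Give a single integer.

8

X∖A={3, 1, 5, 6, 2}, int(X∖A)={3, 5, 2}, hence cl(A)={1, 6, 7, 4}
Orbit (k=closure, c=complement):
  1. A     = {7, 4}
  2. kA    = {1, 6, 7, 4}
  3. cA    = {3, 1, 5, 6, 2}
  4. ckA   = {3, 5, 2}
  5. kcA   = {3, 1, 5, 6, 7, 2, 4}
  6. kckA  = {3, 1, 5, 7, 2}
  7. ckcA  = ∅
  8. ckckA = {6, 4}
(closed under both — stop)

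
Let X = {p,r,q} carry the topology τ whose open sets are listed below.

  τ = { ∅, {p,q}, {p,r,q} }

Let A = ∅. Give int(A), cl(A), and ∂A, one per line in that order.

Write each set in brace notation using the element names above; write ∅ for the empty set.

int(A) = ∅
cl(A)  = ∅
∂A     = ∅

open subsets of A: ∅; so int(A) = ∅
closure: X∖int(X∖A) = X∖{p,r,q} = ∅
∂A = ∅ minus ∅ = ∅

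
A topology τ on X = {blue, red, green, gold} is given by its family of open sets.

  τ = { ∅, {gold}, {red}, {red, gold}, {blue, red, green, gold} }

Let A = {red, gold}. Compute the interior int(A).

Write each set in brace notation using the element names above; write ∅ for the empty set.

opens ⊆ A: ∅, {red}, {gold}, {red, gold}; union → int = {red, gold}

{red, gold}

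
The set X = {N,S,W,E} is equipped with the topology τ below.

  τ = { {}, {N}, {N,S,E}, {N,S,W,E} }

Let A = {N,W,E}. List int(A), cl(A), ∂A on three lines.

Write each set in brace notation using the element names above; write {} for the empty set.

int(A) = {N}
cl(A)  = {N,S,W,E}
∂A     = {S,W,E}

open subsets of A: {}, {N}; so int(A) = {N}
closure: X∖int(X∖A) = X∖{} = {N,S,W,E}
∂A = {N,S,W,E} minus {N} = {S,W,E}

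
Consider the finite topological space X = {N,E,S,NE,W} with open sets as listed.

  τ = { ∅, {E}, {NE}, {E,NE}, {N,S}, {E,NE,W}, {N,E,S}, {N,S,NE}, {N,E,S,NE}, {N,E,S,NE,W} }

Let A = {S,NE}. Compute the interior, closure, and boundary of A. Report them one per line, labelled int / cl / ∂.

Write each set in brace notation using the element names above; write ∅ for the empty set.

int(A) = {NE}
cl(A)  = {N,S,NE,W}
∂A     = {N,S,W}

interior: largest open inside A is {NE} (from ∅, {NE})
cl via duality: int({N,E,W}) = {E}, so X∖{E} = {N,S,NE,W}
cl∖int = {N,S,W}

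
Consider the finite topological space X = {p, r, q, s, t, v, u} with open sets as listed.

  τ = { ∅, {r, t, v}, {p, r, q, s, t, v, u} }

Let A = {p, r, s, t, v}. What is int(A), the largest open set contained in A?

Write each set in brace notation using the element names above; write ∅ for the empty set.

open subsets of A: ∅, {r, t, v}; so int(A) = {r, t, v}

{r, t, v}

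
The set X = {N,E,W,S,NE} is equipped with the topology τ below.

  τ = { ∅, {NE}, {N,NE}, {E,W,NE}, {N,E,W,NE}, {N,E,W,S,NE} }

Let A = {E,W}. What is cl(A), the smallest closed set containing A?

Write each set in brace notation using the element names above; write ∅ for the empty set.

cl via duality: int({N,S,NE}) = {N,NE}, so X∖{N,NE} = {E,W,S}

{E,W,S}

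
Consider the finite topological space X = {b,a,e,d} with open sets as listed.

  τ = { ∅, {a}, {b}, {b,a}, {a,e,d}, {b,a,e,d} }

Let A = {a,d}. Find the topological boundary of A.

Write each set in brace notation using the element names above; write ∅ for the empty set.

{e,d}

U open, U⊆A: ∅, {a}. int(A) = ⋃ = {a}
X∖A={b,e}, int(X∖A)={b}, hence cl(A)={a,e,d}
∂A: remove int from cl → {e,d}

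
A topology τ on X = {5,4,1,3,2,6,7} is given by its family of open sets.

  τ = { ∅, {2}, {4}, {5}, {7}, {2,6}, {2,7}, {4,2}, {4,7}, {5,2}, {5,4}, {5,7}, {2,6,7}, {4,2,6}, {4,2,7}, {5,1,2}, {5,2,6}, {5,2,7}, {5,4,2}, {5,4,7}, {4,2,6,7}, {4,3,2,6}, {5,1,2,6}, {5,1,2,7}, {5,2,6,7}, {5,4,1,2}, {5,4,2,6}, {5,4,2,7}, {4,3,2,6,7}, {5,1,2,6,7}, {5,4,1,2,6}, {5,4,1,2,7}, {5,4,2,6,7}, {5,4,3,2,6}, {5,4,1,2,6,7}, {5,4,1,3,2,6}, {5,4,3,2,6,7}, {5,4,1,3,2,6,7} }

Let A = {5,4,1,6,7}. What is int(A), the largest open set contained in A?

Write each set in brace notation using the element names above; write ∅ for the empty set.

{5,4,7}

opens ⊆ A: ∅, {4}, {7}, {5}, {5,4}, {5,7}, {4,7}, {5,4,7}; union → int = {5,4,7}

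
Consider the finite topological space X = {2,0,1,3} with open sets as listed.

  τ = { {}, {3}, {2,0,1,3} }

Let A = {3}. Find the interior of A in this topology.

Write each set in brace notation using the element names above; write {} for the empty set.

U open, U⊆A: {}, {3}. int(A) = ⋃ = {3}

{3}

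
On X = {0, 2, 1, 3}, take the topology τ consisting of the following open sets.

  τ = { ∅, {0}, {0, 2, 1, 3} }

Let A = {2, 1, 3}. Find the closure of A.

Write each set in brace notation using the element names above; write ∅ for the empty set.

closure: X∖int(X∖A) = X∖{0} = {2, 1, 3}

{2, 1, 3}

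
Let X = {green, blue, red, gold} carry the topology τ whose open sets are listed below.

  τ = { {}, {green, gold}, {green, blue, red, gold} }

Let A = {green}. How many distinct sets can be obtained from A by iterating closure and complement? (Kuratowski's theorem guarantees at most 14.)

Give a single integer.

closure: X∖int(X∖A) = X∖{} = {green, blue, red, gold}
Let k=closure and c=complement:
  1. A     = {green}
  2. kA    = {green, blue, red, gold}
  3. cA    = {blue, red, gold}
  4. ckA   = {}
— saturated at 4

4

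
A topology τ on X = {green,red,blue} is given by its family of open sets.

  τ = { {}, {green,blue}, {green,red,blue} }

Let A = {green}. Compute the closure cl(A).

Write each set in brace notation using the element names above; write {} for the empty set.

X∖A={red,blue}, int(X∖A)={}, hence cl(A)={green,red,blue}

{green,red,blue}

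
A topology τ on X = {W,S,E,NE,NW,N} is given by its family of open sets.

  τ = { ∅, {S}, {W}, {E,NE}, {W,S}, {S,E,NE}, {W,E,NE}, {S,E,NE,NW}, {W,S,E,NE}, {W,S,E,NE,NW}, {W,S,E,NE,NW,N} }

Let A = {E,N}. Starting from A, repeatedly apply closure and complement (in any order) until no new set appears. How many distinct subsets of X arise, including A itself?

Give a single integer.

8

cl via duality: int({W,S,NE,NW}) = {W,S}, so X∖{W,S} = {E,NE,NW,N}
Write k for closure, c for complement:
  1. A     = {E,N}
  2. kA    = {E,NE,NW,N}
  3. cA    = {W,S,NE,NW}
  4. ckA   = {W,S}
  5. kcA   = {W,S,E,NE,NW,N}
  6. kckA  = {W,S,NW,N}
  7. ckcA  = ∅
  8. ckckA = {E,NE}
applying k or c yields no new set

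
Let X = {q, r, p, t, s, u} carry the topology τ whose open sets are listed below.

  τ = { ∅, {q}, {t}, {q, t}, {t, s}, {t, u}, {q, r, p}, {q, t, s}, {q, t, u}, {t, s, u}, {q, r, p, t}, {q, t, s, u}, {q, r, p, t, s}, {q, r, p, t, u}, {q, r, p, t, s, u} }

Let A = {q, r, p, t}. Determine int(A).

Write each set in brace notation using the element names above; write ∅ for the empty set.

open subsets of A: ∅, {t}, {q}, {q, t}, {q, r, p}, {q, r, p, t}; so int(A) = {q, r, p, t}

{q, r, p, t}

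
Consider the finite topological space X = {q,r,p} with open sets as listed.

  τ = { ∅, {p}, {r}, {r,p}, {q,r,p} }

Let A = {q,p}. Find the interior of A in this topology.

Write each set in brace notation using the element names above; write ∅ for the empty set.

{p}

opens ⊆ A: ∅, {p}; union → int = {p}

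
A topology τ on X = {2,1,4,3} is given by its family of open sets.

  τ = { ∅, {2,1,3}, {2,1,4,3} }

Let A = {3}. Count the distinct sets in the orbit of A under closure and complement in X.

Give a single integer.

4

closure: X∖int(X∖A) = X∖∅ = {2,1,4,3}
Let k=closure and c=complement:
  1. A     = {3}
  2. kA    = {2,1,4,3}
  3. cA    = {2,1,4}
  4. ckA   = ∅
— saturated at 4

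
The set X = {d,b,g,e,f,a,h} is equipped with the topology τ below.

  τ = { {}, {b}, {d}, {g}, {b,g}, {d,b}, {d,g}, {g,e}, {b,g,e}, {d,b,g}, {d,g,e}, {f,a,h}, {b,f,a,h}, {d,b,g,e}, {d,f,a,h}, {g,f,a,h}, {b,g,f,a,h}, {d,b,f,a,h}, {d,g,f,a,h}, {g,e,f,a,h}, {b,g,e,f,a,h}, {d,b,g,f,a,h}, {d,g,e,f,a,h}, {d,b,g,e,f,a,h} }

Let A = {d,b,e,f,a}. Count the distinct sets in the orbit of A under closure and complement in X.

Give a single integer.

complement {g,h}; its interior {g}; cl(A) = X∖{g} = {d,b,e,f,a,h}
With k = closure, c = complement:
  1. A     = {d,b,e,f,a}
  2. kA    = {d,b,e,f,a,h}
  3. cA    = {g,h}
  4. ckA   = {g}
  5. kcA   = {g,e,f,a,h}
  6. kckA  = {g,e}
  7. ckcA  = {d,b}
  8. ckckA = {d,b,f,a,h}
k, c of each give nothing new

8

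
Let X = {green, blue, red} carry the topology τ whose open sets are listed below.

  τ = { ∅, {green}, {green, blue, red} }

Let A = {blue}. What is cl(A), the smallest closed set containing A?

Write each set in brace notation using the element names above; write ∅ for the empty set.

{blue, red}

X∖A={green, red}, int(X∖A)={green}, hence cl(A)={blue, red}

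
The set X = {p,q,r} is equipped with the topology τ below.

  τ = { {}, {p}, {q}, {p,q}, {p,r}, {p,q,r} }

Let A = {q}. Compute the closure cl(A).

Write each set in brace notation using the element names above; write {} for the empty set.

closure: X∖int(X∖A) = X∖{p,r} = {q}

{q}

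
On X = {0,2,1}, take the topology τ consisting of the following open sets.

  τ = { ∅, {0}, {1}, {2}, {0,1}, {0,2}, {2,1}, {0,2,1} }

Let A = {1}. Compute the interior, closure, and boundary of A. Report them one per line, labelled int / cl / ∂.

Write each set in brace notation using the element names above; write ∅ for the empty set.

U open, U⊆A: ∅, {1}. int(A) = ⋃ = {1}
X∖A={0,2}, int(X∖A)={0,2}, hence cl(A)={1}
∂A: remove int from cl → ∅

int(A) = {1}
cl(A)  = {1}
∂A     = ∅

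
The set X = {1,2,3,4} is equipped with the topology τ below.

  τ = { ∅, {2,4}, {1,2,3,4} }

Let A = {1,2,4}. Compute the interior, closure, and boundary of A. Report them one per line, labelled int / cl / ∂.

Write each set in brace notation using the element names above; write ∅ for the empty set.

opens ⊆ A: ∅, {2,4}; union → int = {2,4}
complement {3}; its interior ∅; cl(A) = X∖∅ = {1,2,3,4}
boundary = {1,2,3,4} ∖ {2,4} = {1,3}

int(A) = {2,4}
cl(A)  = {1,2,3,4}
∂A     = {1,3}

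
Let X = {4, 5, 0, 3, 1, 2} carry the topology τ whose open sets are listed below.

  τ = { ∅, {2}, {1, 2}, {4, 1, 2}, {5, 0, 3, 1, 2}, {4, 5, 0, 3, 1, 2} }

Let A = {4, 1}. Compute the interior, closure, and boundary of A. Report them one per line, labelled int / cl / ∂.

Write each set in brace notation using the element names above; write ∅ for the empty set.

opens ⊆ A: ∅; union → int = ∅
complement {5, 0, 3, 2}; its interior {2}; cl(A) = X∖{2} = {4, 5, 0, 3, 1}
boundary = {4, 5, 0, 3, 1} ∖ ∅ = {4, 5, 0, 3, 1}

int(A) = ∅
cl(A)  = {4, 5, 0, 3, 1}
∂A     = {4, 5, 0, 3, 1}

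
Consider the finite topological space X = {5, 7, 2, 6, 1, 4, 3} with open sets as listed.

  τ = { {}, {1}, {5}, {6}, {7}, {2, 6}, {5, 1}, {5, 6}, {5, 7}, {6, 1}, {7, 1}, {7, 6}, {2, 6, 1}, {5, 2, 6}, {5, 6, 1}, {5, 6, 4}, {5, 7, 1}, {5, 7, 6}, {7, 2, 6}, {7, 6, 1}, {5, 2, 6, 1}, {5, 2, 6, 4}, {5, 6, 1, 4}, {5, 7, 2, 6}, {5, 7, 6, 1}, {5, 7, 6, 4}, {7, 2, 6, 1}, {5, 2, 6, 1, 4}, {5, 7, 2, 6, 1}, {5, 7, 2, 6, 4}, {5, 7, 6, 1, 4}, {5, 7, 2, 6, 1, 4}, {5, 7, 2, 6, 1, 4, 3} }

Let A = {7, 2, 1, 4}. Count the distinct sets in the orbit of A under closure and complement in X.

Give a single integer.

8

X∖A={5, 6, 3}, int(X∖A)={5, 6}, hence cl(A)={7, 2, 1, 4, 3}
Orbit (k=closure, c=complement):
  1. A     = {7, 2, 1, 4}
  2. kA    = {7, 2, 1, 4, 3}
  3. cA    = {5, 6, 3}
  4. ckA   = {5, 6}
  5. kcA   = {5, 2, 6, 4, 3}
  6. ckcA  = {7, 1}
  7. kckcA = {7, 1, 3}
  8. ckckcA = {5, 2, 6, 4}
(closed under both — stop)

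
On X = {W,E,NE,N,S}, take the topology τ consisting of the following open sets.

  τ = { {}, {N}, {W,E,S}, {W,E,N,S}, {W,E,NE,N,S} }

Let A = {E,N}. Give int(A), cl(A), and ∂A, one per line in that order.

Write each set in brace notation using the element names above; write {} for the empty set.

int(A) = {N}
cl(A)  = {W,E,NE,N,S}
∂A     = {W,E,NE,S}

U open, U⊆A: {}, {N}. int(A) = ⋃ = {N}
X∖A={W,NE,S}, int(X∖A)={}, hence cl(A)={W,E,NE,N,S}
∂A: remove int from cl → {W,E,NE,S}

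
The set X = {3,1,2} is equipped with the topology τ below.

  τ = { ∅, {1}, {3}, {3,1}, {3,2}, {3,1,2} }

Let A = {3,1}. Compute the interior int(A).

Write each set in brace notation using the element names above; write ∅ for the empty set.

{3,1}

open subsets of A: ∅, {3}, {1}, {3,1}; so int(A) = {3,1}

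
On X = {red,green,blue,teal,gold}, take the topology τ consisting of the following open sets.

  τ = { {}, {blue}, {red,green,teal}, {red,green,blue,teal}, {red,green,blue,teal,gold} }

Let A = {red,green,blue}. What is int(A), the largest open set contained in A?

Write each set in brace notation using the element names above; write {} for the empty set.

{blue}

open subsets of A: {}, {blue}; so int(A) = {blue}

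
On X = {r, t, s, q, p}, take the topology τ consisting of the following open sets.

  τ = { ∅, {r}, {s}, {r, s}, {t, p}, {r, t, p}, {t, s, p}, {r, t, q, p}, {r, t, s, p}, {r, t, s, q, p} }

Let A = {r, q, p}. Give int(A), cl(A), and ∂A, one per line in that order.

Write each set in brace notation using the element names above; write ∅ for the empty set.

int(A) = {r}
cl(A)  = {r, t, q, p}
∂A     = {t, q, p}

open subsets of A: ∅, {r}; so int(A) = {r}
closure: X∖int(X∖A) = X∖{s} = {r, t, q, p}
∂A = {r, t, q, p} minus {r} = {t, q, p}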